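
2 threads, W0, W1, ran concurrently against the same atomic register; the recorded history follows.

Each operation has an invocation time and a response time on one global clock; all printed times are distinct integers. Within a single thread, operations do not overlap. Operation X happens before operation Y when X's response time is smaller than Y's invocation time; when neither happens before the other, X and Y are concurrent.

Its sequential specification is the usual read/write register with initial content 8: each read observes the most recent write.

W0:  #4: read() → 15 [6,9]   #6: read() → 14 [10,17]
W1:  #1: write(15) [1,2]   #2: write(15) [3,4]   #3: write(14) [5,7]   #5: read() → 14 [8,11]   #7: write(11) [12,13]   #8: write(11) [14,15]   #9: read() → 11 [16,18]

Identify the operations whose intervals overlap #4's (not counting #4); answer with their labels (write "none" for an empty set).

concurrent with #4 ([6,9]): every op whose interval crosses 6..9
#1 [1,2]: before
#2 [3,4]: before
#3 [5,7]: concurrent
#5 [8,11]: concurrent
#6 [10,17]: after
#7 [12,13]: after
#8 [14,15]: after
#9 [16,18]: after

#3, #5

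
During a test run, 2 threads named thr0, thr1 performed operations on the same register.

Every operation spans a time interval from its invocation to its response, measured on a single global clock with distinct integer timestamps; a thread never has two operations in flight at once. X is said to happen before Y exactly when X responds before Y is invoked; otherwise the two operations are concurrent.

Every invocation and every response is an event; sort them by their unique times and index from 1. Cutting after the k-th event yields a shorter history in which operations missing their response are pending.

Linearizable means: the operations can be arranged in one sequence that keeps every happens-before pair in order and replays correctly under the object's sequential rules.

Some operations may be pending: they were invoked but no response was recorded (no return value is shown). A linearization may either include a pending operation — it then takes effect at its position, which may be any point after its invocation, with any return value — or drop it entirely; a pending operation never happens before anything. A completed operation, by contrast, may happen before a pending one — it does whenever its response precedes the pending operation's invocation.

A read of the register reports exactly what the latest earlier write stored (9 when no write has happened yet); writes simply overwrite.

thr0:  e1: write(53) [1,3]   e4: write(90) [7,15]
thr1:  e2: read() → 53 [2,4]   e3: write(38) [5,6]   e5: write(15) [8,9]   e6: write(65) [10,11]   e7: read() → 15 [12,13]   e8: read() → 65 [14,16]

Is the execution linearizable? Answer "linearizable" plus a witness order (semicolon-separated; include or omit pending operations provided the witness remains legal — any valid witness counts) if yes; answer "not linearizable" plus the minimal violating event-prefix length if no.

cut after 12 events: linearizable; cut after 13 events (e7 responds, time 13): not linearizable
2 orders of the 6 completed register ops respect real time; none is legal
include/drop combinations of the 1 pending operation (e4) were all tried; none helps
take e1, e2, e3, e5, e6, e7 (pending dropped): step 6 already fails, because e7 read() → 15 cannot occur there
take e2, e1, e3, e5, e6, e7 (pending dropped): step 1 already fails, because e2 read() → 53 cannot occur there

not linearizable — minimal violating prefix: 13 events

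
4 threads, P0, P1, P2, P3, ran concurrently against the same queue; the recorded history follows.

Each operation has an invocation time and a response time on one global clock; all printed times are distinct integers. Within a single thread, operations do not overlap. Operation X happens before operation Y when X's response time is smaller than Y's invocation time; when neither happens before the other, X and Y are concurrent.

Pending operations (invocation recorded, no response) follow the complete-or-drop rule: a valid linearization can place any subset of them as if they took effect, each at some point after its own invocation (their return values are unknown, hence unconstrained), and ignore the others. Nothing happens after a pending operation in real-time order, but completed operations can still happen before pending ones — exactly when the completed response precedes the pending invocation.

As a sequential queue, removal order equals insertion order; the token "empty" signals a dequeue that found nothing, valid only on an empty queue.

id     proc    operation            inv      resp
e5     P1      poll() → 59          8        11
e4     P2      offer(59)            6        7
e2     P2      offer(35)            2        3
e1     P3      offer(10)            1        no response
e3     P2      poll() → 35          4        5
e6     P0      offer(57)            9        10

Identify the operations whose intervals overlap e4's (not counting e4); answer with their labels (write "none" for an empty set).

e4 spans [6,7]: anything still running between times 6 and 7 counts as concurrent
e1 [1,…): concurrent
e2 [2,3]: before
e3 [4,5]: before
e5 [8,11]: after
e6 [9,10]: after

e1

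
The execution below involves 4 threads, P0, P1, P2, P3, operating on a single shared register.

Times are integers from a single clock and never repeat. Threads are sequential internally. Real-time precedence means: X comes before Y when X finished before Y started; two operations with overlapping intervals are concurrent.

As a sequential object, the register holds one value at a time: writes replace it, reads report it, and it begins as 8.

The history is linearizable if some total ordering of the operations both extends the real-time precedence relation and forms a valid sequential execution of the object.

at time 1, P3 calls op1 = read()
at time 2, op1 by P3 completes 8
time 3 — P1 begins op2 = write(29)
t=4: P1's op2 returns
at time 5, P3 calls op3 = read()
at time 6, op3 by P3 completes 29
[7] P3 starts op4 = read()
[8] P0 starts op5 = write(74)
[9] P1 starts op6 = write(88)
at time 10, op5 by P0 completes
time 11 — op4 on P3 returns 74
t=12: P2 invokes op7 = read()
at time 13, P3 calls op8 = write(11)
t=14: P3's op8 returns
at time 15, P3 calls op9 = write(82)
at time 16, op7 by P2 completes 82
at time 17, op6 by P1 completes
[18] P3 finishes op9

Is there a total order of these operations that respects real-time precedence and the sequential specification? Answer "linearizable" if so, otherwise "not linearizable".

linearizable

witness order: op1, op2, op3, op5, op4, op6, op8, op9, op7
step 1: op1 read() → 8 — value 8
step 2: op2 write(29) — value 29
step 3: op3 read() → 29 — value 29
step 4: op5 write(74) — value 74
step 5: op4 read() → 74 — value 74
step 6: op6 write(88) — value 88
step 7: op8 write(11) — value 11
step 8: op9 write(82) — value 82
step 9: op7 read() → 82 — value 82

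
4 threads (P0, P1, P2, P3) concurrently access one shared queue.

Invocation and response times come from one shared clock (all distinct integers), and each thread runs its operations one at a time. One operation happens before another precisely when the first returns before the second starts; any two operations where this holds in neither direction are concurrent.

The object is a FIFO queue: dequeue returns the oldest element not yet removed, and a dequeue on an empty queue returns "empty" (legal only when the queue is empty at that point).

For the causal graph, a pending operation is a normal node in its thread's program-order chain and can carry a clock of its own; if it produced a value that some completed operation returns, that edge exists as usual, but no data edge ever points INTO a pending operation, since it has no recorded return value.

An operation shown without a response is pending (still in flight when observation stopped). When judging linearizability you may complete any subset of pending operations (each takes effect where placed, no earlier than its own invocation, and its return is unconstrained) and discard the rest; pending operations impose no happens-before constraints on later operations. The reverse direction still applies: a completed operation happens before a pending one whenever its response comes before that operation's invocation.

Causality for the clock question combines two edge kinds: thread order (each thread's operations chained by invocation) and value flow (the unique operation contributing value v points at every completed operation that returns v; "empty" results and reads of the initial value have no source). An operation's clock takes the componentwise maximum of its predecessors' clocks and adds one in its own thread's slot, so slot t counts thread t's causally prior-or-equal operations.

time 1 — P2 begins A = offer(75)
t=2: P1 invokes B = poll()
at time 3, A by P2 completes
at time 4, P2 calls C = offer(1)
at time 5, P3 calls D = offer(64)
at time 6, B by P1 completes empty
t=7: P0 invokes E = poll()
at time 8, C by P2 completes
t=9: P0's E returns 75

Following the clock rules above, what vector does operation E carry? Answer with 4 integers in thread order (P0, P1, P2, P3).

root op D, invoked 5: fresh clock plus P3's own tick → (0, 0, 0, 1)
root op A, invoked 1: fresh clock plus P2's own tick → (0, 0, 1, 0)
root op B, invoked 2: fresh clock plus P1's own tick → (0, 1, 0, 0)
C (invocation 4): componentwise max over VC(A)=(0, 0, 1, 0), +1 at P2, giving (0, 0, 2, 0)
E (invocation 7): componentwise max over VC(A)=(0, 0, 1, 0), +1 at P0, giving (1, 0, 1, 0)
target: VC(E) = (1, 0, 1, 0)

(1, 0, 1, 0)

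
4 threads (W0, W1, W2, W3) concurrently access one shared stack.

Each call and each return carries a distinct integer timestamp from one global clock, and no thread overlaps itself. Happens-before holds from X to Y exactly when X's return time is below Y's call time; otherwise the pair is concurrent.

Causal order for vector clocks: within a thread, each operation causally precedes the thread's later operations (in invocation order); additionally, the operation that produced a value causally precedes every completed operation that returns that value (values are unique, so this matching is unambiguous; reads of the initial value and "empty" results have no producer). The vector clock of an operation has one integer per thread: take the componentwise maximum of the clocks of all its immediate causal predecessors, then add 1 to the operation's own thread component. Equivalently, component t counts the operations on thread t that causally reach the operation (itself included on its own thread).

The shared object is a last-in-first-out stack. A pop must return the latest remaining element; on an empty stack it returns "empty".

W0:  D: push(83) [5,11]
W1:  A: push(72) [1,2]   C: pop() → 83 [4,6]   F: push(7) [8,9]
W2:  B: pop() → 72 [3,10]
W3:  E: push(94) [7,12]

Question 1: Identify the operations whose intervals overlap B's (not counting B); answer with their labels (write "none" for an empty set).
C, D, E, F

concurrent with B ([3,10]): every op whose interval crosses 3..10
A [1,2]: before
C [4,6]: concurrent
D [5,11]: concurrent
E [7,12]: concurrent
F [8,9]: concurrent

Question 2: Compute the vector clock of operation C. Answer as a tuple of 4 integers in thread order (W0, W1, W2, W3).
(1, 2, 0, 0)

VC(E, invoked at 7): no causal predecessors; +1 on W3 → (0, 0, 0, 1)
VC(A, invoked at 1): no causal predecessors; +1 on W1 → (0, 1, 0, 0)
VC(D, invoked at 5): no causal predecessors; +1 on W0 → (1, 0, 0, 0)
invoked at 3, B merges VC(A)=(0, 1, 0, 0) and bumps W2's slot → (0, 1, 1, 0)
invoked at 4, C merges VC(A)=(0, 1, 0, 0), VC(D)=(1, 0, 0, 0) and bumps W1's slot → (1, 2, 0, 0)
invoked at 8, F merges VC(C)=(1, 2, 0, 0) and bumps W1's slot → (1, 3, 0, 0)
target: VC(C) = (1, 2, 0, 0)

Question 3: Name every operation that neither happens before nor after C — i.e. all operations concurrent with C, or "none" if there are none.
B, D

overlap test against C [4,6]: concurrent iff the interval meets 4..6
A [1,2]: before
B [3,10]: concurrent
D [5,11]: concurrent
E [7,12]: after
F [8,9]: after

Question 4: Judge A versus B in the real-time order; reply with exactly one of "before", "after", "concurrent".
before

A spans [1,2], B spans [3,10]
resp(A)=2 < inv(B)=3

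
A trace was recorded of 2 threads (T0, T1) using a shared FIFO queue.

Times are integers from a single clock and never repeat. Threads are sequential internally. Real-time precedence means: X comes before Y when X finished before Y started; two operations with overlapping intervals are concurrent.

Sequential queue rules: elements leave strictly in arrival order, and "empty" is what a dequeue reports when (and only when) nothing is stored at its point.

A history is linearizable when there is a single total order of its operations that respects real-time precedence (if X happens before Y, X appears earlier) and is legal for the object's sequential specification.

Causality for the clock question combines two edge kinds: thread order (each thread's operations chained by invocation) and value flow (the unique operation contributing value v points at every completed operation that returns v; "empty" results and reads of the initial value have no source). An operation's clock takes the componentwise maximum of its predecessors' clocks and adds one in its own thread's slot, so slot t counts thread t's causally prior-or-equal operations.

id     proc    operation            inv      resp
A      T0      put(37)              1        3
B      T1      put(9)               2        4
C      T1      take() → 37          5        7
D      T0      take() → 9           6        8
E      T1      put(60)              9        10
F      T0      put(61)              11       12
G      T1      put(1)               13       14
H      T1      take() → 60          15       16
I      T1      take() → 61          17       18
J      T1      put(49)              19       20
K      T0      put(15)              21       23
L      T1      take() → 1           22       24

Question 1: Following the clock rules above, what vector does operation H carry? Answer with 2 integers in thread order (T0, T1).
Answer: (1, 5)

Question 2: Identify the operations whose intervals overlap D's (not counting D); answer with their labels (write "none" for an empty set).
Answer: C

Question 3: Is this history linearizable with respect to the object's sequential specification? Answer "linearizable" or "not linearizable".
linearizable

witness order: A, B, C, D, E, F, G, H, I, J, K, L
step 1: A put(37) — queue <37>
step 2: B put(9) — queue <37,9>
step 3: C take() → 37 — queue <9>
step 4: D take() → 9 — queue <>
step 5: E put(60) — queue <60>
step 6: F put(61) — queue <60,61>
step 7: G put(1) — queue <60,61,1>
step 8: H take() → 60 — queue <61,1>
step 9: I take() → 61 — queue <1>
step 10: J put(49) — queue <1,49>
step 11: K put(15) — queue <1,49,15>
step 12: L take() → 1 — queue <49,15>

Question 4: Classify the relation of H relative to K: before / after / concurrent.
Answer: before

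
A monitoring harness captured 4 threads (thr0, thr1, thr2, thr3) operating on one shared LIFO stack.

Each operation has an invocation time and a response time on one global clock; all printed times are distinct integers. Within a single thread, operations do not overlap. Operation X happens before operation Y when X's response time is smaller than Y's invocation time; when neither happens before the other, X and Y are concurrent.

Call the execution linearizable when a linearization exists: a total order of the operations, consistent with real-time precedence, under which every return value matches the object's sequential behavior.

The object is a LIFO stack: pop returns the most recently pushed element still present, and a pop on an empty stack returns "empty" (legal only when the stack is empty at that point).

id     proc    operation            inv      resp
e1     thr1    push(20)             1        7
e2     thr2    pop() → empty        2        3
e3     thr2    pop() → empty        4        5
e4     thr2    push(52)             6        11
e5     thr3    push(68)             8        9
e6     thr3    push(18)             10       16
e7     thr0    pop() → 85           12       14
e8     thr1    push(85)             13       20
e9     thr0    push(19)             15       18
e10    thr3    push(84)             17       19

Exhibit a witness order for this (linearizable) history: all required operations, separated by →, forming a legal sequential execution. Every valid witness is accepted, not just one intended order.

e2 → e3 → e1 → e4 → e5 → e6 → e8 → e7 → e9 → e10

1. e2 pop() → empty, leaving stack <>
2. e3 pop() → empty, leaving stack <>
3. e1 push(20), leaving stack <20>
4. e4 push(52), leaving stack <20,52>
5. e5 push(68), leaving stack <20,52,68>
6. e6 push(18), leaving stack <20,52,68,18>
7. e8 push(85), leaving stack <20,52,68,18,85>
8. e7 pop() → 85, leaving stack <20,52,68,18>
9. e9 push(19), leaving stack <20,52,68,18,19>
10. e10 push(84), leaving stack <20,52,68,18,19,84>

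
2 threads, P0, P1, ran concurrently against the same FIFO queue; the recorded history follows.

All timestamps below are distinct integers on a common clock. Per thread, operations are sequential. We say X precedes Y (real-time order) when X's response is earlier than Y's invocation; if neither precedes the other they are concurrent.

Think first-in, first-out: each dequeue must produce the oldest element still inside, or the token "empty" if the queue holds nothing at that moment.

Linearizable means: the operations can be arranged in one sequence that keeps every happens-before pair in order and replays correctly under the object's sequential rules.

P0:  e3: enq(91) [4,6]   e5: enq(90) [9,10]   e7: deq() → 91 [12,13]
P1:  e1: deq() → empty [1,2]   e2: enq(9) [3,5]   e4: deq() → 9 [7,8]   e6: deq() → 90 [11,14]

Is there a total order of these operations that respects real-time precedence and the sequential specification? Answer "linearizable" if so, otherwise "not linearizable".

witness order: e1, e2, e3, e4, e5, e7, e6
step 1: e1 deq() → empty — queue <>
step 2: e2 enq(9) — queue <9>
step 3: e3 enq(91) — queue <9,91>
step 4: e4 deq() → 9 — queue <91>
step 5: e5 enq(90) — queue <91,90>
step 6: e7 deq() → 91 — queue <90>
step 7: e6 deq() → 90 — queue <>

linearizable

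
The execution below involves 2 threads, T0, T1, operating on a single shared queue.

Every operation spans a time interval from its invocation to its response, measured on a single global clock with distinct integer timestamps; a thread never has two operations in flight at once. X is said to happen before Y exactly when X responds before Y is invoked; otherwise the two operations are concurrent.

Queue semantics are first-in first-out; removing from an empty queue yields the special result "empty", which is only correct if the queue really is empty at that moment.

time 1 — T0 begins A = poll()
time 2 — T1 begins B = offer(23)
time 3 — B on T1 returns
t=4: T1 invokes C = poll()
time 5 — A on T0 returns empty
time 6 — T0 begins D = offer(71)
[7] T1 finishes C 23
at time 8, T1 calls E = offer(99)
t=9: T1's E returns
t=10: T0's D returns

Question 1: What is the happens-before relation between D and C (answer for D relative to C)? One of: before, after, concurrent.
concurrent

D spans [6,10], C spans [4,7]
the intervals overlap in both directions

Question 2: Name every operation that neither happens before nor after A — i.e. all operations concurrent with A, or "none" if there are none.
B, C

overlap test against A [1,5]: concurrent iff the interval meets 1..5
B [2,3]: concurrent
C [4,7]: concurrent
D [6,10]: after
E [8,9]: after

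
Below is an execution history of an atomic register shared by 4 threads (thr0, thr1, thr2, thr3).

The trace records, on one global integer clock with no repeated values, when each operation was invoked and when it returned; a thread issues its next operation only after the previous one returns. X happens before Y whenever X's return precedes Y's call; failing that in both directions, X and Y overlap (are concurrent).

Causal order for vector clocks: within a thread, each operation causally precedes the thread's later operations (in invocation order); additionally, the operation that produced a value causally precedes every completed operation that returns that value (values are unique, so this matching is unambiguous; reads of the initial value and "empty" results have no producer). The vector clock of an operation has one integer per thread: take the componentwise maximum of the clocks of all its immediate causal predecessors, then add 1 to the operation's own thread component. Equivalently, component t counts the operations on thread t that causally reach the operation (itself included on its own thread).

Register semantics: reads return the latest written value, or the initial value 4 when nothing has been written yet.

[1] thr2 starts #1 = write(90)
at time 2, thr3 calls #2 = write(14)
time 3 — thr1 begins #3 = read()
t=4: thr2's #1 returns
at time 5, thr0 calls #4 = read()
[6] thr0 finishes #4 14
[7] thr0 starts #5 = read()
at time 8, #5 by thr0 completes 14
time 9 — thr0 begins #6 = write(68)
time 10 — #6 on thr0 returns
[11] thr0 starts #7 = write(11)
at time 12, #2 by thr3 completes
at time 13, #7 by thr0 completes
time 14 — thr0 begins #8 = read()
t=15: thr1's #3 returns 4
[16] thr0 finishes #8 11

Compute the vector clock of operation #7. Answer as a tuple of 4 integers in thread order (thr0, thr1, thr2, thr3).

VC(#2, invoked at 2): no causal predecessors; +1 on thr3 → (0, 0, 0, 1)
VC(#1, invoked at 1): no causal predecessors; +1 on thr2 → (0, 0, 1, 0)
VC(#3, invoked at 3): no causal predecessors; +1 on thr1 → (0, 1, 0, 0)
#4, invoked 5, takes VC(#2)=(0, 0, 0, 1) under max, adds 1 for thr0 → (1, 0, 0, 1)
#5, invoked 7, takes VC(#2)=(0, 0, 0, 1), VC(#4)=(1, 0, 0, 1) under max, adds 1 for thr0 → (2, 0, 0, 1)
#6, invoked 9, takes VC(#5)=(2, 0, 0, 1) under max, adds 1 for thr0 → (3, 0, 0, 1)
#7, invoked 11, takes VC(#6)=(3, 0, 0, 1) under max, adds 1 for thr0 → (4, 0, 0, 1)
#8, invoked 14, takes VC(#7)=(4, 0, 0, 1) under max, adds 1 for thr0 → (5, 0, 0, 1)
target: VC(#7) = (4, 0, 0, 1)

(4, 0, 0, 1)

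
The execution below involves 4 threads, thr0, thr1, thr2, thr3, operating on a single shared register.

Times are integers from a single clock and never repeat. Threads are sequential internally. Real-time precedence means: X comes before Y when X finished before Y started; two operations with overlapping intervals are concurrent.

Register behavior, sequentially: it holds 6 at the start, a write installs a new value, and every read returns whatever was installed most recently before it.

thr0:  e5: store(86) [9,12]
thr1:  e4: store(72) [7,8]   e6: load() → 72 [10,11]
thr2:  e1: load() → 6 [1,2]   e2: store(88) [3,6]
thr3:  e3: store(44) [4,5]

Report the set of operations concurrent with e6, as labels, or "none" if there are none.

e5

e6 spans [10,11]: anything still running between times 10 and 11 counts as concurrent
e1 [1,2]: before
e2 [3,6]: before
e3 [4,5]: before
e4 [7,8]: before
e5 [9,12]: concurrent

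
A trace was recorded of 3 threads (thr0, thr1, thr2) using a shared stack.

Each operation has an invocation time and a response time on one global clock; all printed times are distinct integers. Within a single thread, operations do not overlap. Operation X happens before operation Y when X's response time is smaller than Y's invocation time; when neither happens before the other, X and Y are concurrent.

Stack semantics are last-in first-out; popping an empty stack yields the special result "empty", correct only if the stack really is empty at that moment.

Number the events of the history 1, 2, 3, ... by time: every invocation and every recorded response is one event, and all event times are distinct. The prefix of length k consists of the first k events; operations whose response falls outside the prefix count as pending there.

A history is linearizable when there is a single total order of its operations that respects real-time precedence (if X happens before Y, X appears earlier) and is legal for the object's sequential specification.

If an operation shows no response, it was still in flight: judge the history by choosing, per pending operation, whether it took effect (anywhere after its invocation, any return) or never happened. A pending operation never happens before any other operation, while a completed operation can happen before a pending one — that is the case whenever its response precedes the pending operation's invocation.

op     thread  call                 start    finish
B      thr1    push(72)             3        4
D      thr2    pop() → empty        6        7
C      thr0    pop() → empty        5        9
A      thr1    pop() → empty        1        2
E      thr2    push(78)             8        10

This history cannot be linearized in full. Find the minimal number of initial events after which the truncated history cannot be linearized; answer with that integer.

9

one valid order for events 1..8 is A, B, C, D:
after step 1 (A pop() → empty): stack <>
after step 2 (B push(72)): stack <72>
after step 3 (C pop() (pending, included)): stack <>
after step 4 (D pop() → empty): stack <>
adding event 9 (C responds at 9) leaves no legal real-time order
no completion choice of the 1 pending operation (E) rescues it — every subset was tried
sample order A, B, C, D (pending dropped) stalls at step 3 — C pop() → empty has no legal effect
sample order A, B, D, C (pending dropped) stalls at step 3 — D pop() → empty has no legal effect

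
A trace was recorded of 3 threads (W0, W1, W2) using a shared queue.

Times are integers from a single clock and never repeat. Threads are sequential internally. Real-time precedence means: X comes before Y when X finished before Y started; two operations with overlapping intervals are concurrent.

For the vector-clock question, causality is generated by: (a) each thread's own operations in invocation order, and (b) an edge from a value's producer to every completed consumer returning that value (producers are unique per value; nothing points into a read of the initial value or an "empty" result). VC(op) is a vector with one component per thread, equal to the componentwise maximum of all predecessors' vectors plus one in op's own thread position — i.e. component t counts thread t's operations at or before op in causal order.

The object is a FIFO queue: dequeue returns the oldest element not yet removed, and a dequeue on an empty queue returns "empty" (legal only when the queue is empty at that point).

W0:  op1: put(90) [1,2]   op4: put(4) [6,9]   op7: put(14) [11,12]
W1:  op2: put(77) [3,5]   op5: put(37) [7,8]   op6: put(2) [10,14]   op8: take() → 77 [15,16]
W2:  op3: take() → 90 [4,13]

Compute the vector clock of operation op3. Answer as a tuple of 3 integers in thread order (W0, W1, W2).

VC(op2, invoked at 3): no causal predecessors; +1 on W1 → (0, 1, 0)
VC(op1, invoked at 1): no causal predecessors; +1 on W0 → (1, 0, 0)
op5, invoked 7, takes VC(op2)=(0, 1, 0) under max, adds 1 for W1 → (0, 2, 0)
op3, invoked 4, takes VC(op1)=(1, 0, 0) under max, adds 1 for W2 → (1, 0, 1)
op4, invoked 6, takes VC(op1)=(1, 0, 0) under max, adds 1 for W0 → (2, 0, 0)
op6, invoked 10, takes VC(op5)=(0, 2, 0) under max, adds 1 for W1 → (0, 3, 0)
op7, invoked 11, takes VC(op4)=(2, 0, 0) under max, adds 1 for W0 → (3, 0, 0)
op8, invoked 15, takes VC(op2)=(0, 1, 0), VC(op6)=(0, 3, 0) under max, adds 1 for W1 → (0, 4, 0)
target: VC(op3) = (1, 0, 1)

(1, 0, 1)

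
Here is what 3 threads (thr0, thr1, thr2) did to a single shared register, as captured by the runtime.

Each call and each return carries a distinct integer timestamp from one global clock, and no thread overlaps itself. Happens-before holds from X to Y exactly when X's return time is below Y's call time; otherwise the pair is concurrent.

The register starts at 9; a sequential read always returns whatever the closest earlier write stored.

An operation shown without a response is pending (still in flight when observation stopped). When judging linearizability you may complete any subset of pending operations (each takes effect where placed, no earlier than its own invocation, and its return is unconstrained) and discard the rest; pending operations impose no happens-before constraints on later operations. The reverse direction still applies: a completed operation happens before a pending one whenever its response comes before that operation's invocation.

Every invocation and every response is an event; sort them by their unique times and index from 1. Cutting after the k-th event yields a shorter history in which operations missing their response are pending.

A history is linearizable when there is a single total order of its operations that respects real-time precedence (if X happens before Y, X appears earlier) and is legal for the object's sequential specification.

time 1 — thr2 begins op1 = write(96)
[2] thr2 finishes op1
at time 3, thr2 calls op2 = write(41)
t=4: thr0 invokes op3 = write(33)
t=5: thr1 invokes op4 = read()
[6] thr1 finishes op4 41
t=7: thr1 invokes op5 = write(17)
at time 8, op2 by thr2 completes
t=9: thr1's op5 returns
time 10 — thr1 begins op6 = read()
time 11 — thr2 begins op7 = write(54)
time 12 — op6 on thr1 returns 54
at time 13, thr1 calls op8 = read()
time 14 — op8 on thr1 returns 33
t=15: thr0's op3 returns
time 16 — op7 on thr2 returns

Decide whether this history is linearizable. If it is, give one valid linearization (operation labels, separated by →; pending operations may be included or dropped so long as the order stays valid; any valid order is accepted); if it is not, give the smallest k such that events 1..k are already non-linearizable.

linearizable — witness: op1 → op2 → op4 → op5 → op7 → op6 → op3 → op8

step 1: op1 write(96) — value 96
step 2: op2 write(41) — value 41
step 3: op4 read() → 41 — value 41
step 4: op5 write(17) — value 17
step 5: op7 write(54) — value 54
step 6: op6 read() → 54 — value 54
step 7: op3 write(33) — value 33
step 8: op8 read() → 33 — value 33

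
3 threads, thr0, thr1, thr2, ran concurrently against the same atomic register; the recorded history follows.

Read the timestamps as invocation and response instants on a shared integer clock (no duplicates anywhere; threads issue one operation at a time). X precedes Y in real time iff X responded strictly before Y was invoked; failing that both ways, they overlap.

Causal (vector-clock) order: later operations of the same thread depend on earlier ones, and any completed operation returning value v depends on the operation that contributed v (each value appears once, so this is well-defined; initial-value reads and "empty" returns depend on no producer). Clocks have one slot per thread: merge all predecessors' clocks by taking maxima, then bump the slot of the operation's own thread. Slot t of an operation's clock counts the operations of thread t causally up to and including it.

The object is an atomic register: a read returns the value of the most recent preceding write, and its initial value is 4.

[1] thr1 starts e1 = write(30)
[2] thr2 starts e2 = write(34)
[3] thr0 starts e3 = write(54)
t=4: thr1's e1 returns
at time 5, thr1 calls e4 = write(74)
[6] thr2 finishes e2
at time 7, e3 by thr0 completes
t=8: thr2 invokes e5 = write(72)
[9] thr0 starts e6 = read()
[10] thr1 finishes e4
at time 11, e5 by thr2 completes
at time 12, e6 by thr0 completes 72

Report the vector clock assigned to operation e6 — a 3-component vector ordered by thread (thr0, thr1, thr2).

e2 (invocation 2): nothing precedes it; thr2's component alone gives (0, 0, 1)
e1 (invocation 1): nothing precedes it; thr1's component alone gives (0, 1, 0)
e3 (invocation 3): nothing precedes it; thr0's component alone gives (1, 0, 0)
e5 (invocation 8): componentwise max over VC(e2)=(0, 0, 1), +1 at thr2, giving (0, 0, 2)
e4 (invocation 5): componentwise max over VC(e1)=(0, 1, 0), +1 at thr1, giving (0, 2, 0)
e6 (invocation 9): componentwise max over VC(e3)=(1, 0, 0), VC(e5)=(0, 0, 2), +1 at thr0, giving (2, 0, 2)
target: VC(e6) = (2, 0, 2)

(2, 0, 2)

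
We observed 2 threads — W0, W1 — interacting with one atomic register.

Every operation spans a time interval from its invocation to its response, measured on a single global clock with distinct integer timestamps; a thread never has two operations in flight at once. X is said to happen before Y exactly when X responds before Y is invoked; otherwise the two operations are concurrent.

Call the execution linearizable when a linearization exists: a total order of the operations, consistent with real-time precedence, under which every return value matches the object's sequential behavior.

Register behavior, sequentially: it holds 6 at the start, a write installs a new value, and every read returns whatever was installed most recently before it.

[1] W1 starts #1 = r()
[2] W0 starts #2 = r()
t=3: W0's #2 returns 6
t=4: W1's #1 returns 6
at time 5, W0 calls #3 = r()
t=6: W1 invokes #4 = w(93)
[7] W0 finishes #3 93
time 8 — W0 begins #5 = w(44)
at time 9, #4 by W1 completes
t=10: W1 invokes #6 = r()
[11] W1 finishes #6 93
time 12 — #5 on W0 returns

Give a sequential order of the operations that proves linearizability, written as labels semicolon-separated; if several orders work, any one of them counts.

1. #1 r() → 6, leaving value 6
2. #2 r() → 6, leaving value 6
3. #4 w(93), leaving value 93
4. #3 r() → 93, leaving value 93
5. #6 r() → 93, leaving value 93
6. #5 w(44), leaving value 44

#1; #2; #4; #3; #6; #5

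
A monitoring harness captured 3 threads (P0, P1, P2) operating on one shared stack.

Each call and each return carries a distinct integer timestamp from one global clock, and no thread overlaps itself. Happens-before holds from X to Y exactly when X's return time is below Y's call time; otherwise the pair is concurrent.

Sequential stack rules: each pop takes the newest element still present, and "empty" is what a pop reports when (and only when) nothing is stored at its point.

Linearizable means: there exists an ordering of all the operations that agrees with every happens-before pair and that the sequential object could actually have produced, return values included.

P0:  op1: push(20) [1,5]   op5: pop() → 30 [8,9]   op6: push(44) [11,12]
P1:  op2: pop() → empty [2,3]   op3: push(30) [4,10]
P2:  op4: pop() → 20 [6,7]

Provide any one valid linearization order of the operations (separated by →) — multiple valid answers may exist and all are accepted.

op2 → op1 → op4 → op3 → op5 → op6

after step 1 (op2 pop() → empty): stack <>
after step 2 (op1 push(20)): stack <20>
after step 3 (op4 pop() → 20): stack <>
after step 4 (op3 push(30)): stack <30>
after step 5 (op5 pop() → 30): stack <>
after step 6 (op6 push(44)): stack <44>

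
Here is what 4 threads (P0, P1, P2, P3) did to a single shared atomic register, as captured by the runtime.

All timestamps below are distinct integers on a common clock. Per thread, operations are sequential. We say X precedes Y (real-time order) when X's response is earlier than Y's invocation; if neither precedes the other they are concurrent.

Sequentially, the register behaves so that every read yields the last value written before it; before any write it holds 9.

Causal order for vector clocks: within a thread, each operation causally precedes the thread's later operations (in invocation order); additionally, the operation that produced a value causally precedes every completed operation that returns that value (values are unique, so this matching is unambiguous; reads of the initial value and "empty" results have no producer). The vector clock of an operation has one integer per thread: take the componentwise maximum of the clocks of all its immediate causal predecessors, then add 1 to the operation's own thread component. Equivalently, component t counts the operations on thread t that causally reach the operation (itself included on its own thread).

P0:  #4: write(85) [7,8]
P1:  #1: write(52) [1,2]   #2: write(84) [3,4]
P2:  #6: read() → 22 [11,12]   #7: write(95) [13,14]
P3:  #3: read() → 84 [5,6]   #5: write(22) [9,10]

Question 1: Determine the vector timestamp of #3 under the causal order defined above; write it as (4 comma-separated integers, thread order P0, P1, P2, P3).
Answer: (0, 2, 0, 1)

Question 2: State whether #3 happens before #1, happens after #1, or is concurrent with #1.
Answer: after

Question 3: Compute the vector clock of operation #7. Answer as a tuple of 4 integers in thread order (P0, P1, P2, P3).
Answer: (0, 2, 2, 2)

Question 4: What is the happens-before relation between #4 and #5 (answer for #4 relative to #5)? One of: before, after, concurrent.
Answer: before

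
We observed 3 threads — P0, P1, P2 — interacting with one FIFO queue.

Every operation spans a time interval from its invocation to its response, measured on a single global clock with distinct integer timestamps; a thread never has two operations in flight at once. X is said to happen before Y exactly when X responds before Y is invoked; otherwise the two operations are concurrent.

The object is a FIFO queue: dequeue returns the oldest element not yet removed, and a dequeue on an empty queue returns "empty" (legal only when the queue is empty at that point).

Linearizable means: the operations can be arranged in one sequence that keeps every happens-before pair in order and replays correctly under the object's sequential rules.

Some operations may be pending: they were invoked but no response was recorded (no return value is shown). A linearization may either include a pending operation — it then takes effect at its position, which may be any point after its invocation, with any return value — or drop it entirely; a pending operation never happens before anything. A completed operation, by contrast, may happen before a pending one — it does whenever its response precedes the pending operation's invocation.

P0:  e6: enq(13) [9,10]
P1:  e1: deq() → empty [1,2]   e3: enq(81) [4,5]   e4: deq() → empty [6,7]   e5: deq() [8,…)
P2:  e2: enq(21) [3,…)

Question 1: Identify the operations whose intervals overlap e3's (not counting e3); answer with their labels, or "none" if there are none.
e2

e3 runs from 4 to 5; window-overlapping ops are concurrent
e1 [1,2]: before
e2 [3,…): concurrent
e4 [6,7]: after
e5 [8,…): after
e6 [9,10]: after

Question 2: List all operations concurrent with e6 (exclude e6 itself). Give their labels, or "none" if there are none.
e2, e5

e6 spans [9,10]: anything still running between times 9 and 10 counts as concurrent
e1 [1,2]: before
e2 [3,…): concurrent
e3 [4,5]: before
e4 [6,7]: before
e5 [8,…): concurrent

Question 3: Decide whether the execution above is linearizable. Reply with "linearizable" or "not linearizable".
not linearizable

prefix check: 1..6 passes, 1..7 fails once e4's time-7 response joins
the sole real-time-consistent order of 3 completed operations fails the FIFO queue replay
including or dropping the 1 pending operation (e2) in any combination fails
e.g. e1, e3, e4 (pending dropped): illegal at step 3, since e4 deq() → empty cannot apply there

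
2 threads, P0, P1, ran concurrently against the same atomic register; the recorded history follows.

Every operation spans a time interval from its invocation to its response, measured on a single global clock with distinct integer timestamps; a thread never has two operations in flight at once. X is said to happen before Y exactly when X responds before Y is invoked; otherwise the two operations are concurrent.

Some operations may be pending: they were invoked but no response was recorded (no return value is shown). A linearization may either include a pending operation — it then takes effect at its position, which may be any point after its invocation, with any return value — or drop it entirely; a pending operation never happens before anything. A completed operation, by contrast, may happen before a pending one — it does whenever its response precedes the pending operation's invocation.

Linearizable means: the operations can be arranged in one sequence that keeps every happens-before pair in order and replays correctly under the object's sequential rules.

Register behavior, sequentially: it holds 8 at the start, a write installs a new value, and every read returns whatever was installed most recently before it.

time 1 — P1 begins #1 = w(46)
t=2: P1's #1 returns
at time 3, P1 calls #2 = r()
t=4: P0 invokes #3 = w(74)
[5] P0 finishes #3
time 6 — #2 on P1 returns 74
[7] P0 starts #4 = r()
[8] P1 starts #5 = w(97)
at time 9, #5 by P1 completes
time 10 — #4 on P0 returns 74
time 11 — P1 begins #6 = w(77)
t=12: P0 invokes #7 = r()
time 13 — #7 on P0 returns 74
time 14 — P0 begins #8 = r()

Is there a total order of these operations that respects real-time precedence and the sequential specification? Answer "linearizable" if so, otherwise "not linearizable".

the violation lands at event 13, #7's response at time 13: events 1..12 linearize, events 1..13 do not
the 6 completed operations admit 4 real-time orders; each fails the atomic register replay
no completion choice of the 1 pending operation (#6) rescues it — every subset was tried
one such order, #1, #2, #3, #4, #5, #7 (pending dropped), breaks at step 2 where #2 r() → 74 is illegal
one such order, #1, #2, #3, #5, #4, #7 (pending dropped), breaks at step 2 where #2 r() → 74 is illegal

not linearizable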